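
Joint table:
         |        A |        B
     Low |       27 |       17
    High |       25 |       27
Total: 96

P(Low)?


P(Low) = (27+17)/96 = 44/96 = 11/24

P(Low) = 11/24 ≈ 45.83%


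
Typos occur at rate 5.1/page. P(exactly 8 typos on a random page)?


Poisson(λ=5.1): P(X=8) = e^(-λ)×λ^k/k!
= e^(-5.1) × 5.1^8 / 8!
≈ 0.006096746566 × 457679.445704 / 40320 ≈ 0.069205

P(X=8) ≈ 0.069205 ≈ 6.92%


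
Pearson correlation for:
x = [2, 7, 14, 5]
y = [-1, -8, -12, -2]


n=4, Σx=28, Σy=-23, Σxy=-236, Σx²=274, Σy²=213
r = (4×(-236) - 28×(-23))/√((4×274 - 28²)(4×213 - (-23)²))
= -300/√(312×323) = -300/√100776 ≈ -300/317.4524 ≈ -0.9450

r ≈ -0.9450


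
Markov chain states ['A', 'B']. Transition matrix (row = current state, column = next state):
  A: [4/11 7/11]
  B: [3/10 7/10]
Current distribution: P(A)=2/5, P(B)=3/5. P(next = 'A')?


P(next=A) = Σᵢ P(now=i)×P(i→A)
= 2/5×4/11 + 3/5×3/10
= 8/55 + 9/50 = 179/550

P = 179/550 ≈ 0.3255


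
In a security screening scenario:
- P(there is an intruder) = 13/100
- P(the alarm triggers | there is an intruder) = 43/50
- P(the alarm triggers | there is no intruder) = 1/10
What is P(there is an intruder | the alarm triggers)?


Using Bayes' theorem:
P(A|B) = P(B|A)·P(A) / P(B)

P(the alarm triggers) = 43/50 × 13/100 + 1/10 × 87/100
= 559/5000 + 87/1000 = 497/2500

P(there is an intruder|the alarm triggers) = (559/5000) / (497/2500) = 559/994

P(there is an intruder|the alarm triggers) = 559/994 ≈ 56.24%


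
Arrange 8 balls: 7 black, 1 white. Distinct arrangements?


8!/(7!×1!) = 8

8


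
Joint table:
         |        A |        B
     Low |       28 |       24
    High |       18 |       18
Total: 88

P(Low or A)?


P(Low∨A) = P(Low) + P(A) - P(Low∧A)
= (52 + 46 - 28)/88 = 70/88 = 35/44

P = 35/44 ≈ 79.55%


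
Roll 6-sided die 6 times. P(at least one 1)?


P(no 1)^6 = (5/6)^6 = 15625/46656
P(≥1) = 1 - 15625/46656 = 31031/46656

P = 31031/46656 ≈ 66.51%


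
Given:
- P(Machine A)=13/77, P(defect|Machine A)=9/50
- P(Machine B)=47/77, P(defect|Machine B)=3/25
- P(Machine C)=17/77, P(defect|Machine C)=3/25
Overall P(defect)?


P(B) = Σ P(B|Aᵢ)×P(Aᵢ)
  9/50×13/77 = 117/3850
  3/25×47/77 = 141/1925
  3/25×17/77 = 51/1925
Sum = 501/3850

P(defect) = 501/3850 ≈ 13.01%


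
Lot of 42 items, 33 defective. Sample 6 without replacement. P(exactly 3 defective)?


Hypergeometric: C(33,3)×C(9,3)/C(42,6)
= 5456×84/5245786 = 32736/374699

P(X=3) = 32736/374699 ≈ 8.74%


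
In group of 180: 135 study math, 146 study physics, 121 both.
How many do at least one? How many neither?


|A∪B| = 135+146-121 = 160
Neither = 180-160 = 20

At least one: 160; Neither: 20


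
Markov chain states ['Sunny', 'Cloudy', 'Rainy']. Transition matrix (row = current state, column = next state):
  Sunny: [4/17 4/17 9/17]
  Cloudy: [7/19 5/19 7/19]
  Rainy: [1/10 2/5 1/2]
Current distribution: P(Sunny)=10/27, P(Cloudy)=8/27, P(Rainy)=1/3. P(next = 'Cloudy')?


P(next=Cloudy) = Σᵢ P(now=i)×P(i→Cloudy)
= 10/27×4/17 + 8/27×5/19 + 1/3×2/5
= 40/459 + 40/513 + 2/15 = 482/1615

P = 482/1615 ≈ 0.2985


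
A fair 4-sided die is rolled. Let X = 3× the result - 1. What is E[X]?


E[die] = (1+4)/2 = 5/2
E[X] = 3×5/2 - 1 = 13/2

E[X] = 13/2


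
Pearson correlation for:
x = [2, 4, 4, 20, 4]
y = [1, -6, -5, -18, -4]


n=5, Σx=34, Σy=-32, Σxy=-418, Σx²=452, Σy²=402
r = (5×(-418) - 34×(-32))/√((5×452 - 34²)(5×402 - (-32)²))
= -1002/√(1104×986) = -1002/√1088544 ≈ -1002/1043.3331 ≈ -0.9604

r ≈ -0.9604


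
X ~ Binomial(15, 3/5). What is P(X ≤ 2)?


P(X ≤ 2) = Σ P(X=i) for i=0..2
P(X=0) = 32768/30517578125
P(X=1) = 147456/6103515625
P(X=2) = 1548288/6103515625
Sum = 8511488/30517578125

P(X ≤ 2) = 8511488/30517578125 ≈ 0.03%


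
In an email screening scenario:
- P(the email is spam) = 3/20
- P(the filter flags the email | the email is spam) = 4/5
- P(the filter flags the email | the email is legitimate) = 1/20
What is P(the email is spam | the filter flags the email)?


Using Bayes' theorem:
P(A|B) = P(B|A)·P(A) / P(B)

P(the filter flags the email) = 4/5 × 3/20 + 1/20 × 17/20
= 3/25 + 17/400 = 13/80

P(the email is spam|the filter flags the email) = (3/25) / (13/80) = 48/65

P(the email is spam|the filter flags the email) = 48/65 ≈ 73.85%


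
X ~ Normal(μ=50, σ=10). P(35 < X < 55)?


z₁=(35-50)/10=-1.5, z₂=(55-50)/10=0.5
P = Φ(0.5) - Φ(-1.5) = 0.691462 - 0.066807 = 0.624655 ≈ 0.6247

P(35 < X < 55) ≈ 0.6247


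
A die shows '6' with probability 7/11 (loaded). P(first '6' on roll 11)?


Geometric: P(X=11) = (1-p)^(k-1)×p = (4/11)^10×7/11 = 7340032/285311670611

P(X=11) = 7340032/285311670611 ≈ 0.00%


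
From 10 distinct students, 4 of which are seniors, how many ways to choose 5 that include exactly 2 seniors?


Choose 2 of the 4 seniors and 3 of the other 6 students:
C(4,2)×C(6,3) = 6×20 = 120

120


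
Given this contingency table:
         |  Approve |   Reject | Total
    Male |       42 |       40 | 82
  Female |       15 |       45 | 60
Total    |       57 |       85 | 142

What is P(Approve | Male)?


P(Approve | Male) = 42/(42+40) = 42/82 = 21/41

P(Approve|Male) = 21/41 ≈ 51.22%


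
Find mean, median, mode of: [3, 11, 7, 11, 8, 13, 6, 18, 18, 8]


Sorted: [3, 6, 7, 8, 8, 11, 11, 13, 18, 18]
Mean = 103/10
Median = 19/2
Freq: {3: 1, 11: 2, 7: 1, 8: 2, 13: 1, 6: 1, 18: 2}
Mode: [8, 11, 18]

Mean=103/10, Median=19/2, Mode=[8, 11, 18]


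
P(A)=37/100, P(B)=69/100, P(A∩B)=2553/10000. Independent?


P(A)×P(B) = 2553/10000
P(A∩B) = 2553/10000
Equal ✓ → Independent

Yes, independent


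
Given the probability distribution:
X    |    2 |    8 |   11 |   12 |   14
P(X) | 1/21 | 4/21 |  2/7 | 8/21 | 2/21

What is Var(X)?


E[X] = 32/3
E[X²] = 2530/21
Var(X) = E[X²] - (E[X])² = 2530/21 - 1024/9 = 422/63

Var(X) = 422/63 ≈ 6.6984


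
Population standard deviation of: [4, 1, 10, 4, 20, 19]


Mean = 58/6 = 29/3
  (4-29/3)²=289/9
  (1-29/3)²=676/9
  (10-29/3)²=1/9
  (4-29/3)²=289/9
  (20-29/3)²=961/9
  (19-29/3)²=784/9
Σ(x-μ)² = 1000/3
σ² = (1000/3)/6 = 500/9

σ = √(500/9) ≈ 7.4536


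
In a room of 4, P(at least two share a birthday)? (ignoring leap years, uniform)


P(all different) = Π(365-i)/365 for i=0..3
= 0.983644
P(match) = 1 - 0.983644 = 0.016356

P ≈ 0.0164 ≈ 1.64%


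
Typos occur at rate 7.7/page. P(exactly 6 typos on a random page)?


Poisson(λ=7.7): P(X=6) = e^(-λ)×λ^k/k!
= e^(-7.7) × 7.7^6 / 6!
≈ 0.0004528271829 × 208422.380089 / 720 ≈ 0.131082

P(X=6) ≈ 0.131082 ≈ 13.11%


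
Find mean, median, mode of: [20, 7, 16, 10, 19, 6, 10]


Sorted: [6, 7, 10, 10, 16, 19, 20]
Mean = 88/7
Median = 10
Freq: {20: 1, 7: 1, 16: 1, 10: 2, 19: 1, 6: 1}
Mode: [10]

Mean=88/7, Median=10, Mode=10


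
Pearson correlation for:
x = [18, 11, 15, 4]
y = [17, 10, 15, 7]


n=4, Σx=48, Σy=49, Σxy=669, Σx²=686, Σy²=663
r = (4×669 - 48×49)/√((4×686 - 48²)(4×663 - 49²))
= 324/√(440×251) = 324/√110440 ≈ 324/332.3251 ≈ 0.9749

r ≈ 0.9749


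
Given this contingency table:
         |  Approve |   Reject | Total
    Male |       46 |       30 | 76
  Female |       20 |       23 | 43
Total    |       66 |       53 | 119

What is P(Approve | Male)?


P(Approve | Male) = 46/(46+30) = 46/76 = 23/38

P(Approve|Male) = 23/38 ≈ 60.53%


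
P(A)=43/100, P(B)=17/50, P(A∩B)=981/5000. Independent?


P(A)×P(B) = 731/5000
P(A∩B) = 981/5000
Not equal → NOT independent

No, not independent


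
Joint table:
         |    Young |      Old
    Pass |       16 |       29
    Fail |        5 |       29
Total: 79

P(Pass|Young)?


P(Pass|Young) = 16/(16+5) = 16/21

P = 16/21 ≈ 76.19%


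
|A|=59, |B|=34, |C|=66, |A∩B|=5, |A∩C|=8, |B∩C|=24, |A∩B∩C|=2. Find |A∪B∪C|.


|A∪B∪C| = 59+34+66-5-8-24+2 = 124

|A∪B∪C| = 124


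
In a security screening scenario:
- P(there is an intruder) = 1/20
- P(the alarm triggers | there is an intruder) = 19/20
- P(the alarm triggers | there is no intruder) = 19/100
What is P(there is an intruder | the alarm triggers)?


Using Bayes' theorem:
P(A|B) = P(B|A)·P(A) / P(B)

P(the alarm triggers) = 19/20 × 1/20 + 19/100 × 19/20
= 19/400 + 361/2000 = 57/250

P(there is an intruder|the alarm triggers) = (19/400) / (57/250) = 5/24

P(there is an intruder|the alarm triggers) = 5/24 ≈ 20.83%


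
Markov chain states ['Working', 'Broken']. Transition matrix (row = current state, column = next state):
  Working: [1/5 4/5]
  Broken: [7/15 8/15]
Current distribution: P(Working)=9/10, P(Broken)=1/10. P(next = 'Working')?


P(next=Working) = Σᵢ P(now=i)×P(i→Working)
= 9/10×1/5 + 1/10×7/15
= 9/50 + 7/150 = 17/75

P = 17/75 ≈ 0.2267


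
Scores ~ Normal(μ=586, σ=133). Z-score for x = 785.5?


z = (x - μ)/σ = (785.5 - 586)/133 = 1.5

z = 1.5


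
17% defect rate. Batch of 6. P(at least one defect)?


P(all good) = (83/100)^6 = 326940373369/1000000000000
P(≥1 defect) = 673059626631/1000000000000

P = 673059626631/1000000000000 ≈ 67.31%


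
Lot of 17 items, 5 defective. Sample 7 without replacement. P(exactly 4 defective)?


Hypergeometric: C(5,4)×C(12,3)/C(17,7)
= 5×220/19448 = 25/442

P(X=4) = 25/442 ≈ 5.66%


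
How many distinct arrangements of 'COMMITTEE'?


Letters: 9, freq: {'C': 1, 'O': 1, 'M': 2, 'I': 1, 'T': 2, 'E': 2}
9!/(1!×1!×2!×1!×2!×2!) = 362880/8 = 45360

45360


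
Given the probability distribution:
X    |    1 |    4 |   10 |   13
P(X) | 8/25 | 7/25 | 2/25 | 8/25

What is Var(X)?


E[X] = 32/5
E[X²] = 1672/25
Var(X) = E[X²] - (E[X])² = 1672/25 - 1024/25 = 648/25

Var(X) = 648/25 ≈ 25.9200


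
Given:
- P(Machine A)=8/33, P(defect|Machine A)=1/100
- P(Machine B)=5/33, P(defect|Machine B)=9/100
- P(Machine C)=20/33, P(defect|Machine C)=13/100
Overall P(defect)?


P(B) = Σ P(B|Aᵢ)×P(Aᵢ)
  1/100×8/33 = 2/825
  9/100×5/33 = 3/220
  13/100×20/33 = 13/165
Sum = 313/3300

P(defect) = 313/3300 ≈ 9.48%


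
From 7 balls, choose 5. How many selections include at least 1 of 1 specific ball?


Complement: C(7,5) - C(6,5) = 21 - 6 = 15

15


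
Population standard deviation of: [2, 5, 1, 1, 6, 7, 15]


Mean = 37/7
  (2-37/7)²=529/49
  (5-37/7)²=4/49
  (1-37/7)²=900/49
  (1-37/7)²=900/49
  (6-37/7)²=25/49
  (7-37/7)²=144/49
  (15-37/7)²=4624/49
Σ(x-μ)² = 1018/7
σ² = (1018/7)/7 = 1018/49

σ = √(1018/49) ≈ 4.5580


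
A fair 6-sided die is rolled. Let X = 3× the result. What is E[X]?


E[die] = (1+6)/2 = 7/2
E[X] = 3 × 7/2 = 21/2

E[X] = 21/2


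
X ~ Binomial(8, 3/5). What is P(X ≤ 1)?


P(X ≤ 1) = Σ P(X=i) for i=0..1
P(X=0) = 256/390625
P(X=1) = 3072/390625
Sum = 3328/390625

P(X ≤ 1) = 3328/390625 ≈ 0.85%


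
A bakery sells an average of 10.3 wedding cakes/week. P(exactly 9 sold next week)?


Poisson(λ=10.3): P(X=9) = e^(-λ)×λ^k/k!
= e^(-10.3) × 10.3^9 / 9!
≈ 3.363309519e-05 × 1304773183.83 / 362880 ≈ 0.120931

P(X=9) ≈ 0.120931 ≈ 12.09%


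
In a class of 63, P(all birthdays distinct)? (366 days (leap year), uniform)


P(all different) = Π(366-i)/366 for i=0..62
= (366/366)×(365/366)×...×(304/366)
= 0.003452

P ≈ 0.0035 ≈ 0.35%


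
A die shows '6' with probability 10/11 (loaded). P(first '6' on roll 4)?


Geometric: P(X=4) = (1-p)^(k-1)×p = (1/11)^3×10/11 = 10/14641

P(X=4) = 10/14641 ≈ 0.07%


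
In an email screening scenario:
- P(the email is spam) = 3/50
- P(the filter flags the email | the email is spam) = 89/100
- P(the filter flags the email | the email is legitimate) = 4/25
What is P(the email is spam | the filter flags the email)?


Using Bayes' theorem:
P(A|B) = P(B|A)·P(A) / P(B)

P(the filter flags the email) = 89/100 × 3/50 + 4/25 × 47/50
= 267/5000 + 94/625 = 1019/5000

P(the email is spam|the filter flags the email) = (267/5000) / (1019/5000) = 267/1019

P(the email is spam|the filter flags the email) = 267/1019 ≈ 26.20%


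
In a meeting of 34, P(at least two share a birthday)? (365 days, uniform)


P(all different) = Π(365-i)/365 for i=0..33
= 0.204683
P(match) = 1 - 0.204683 = 0.795317

P ≈ 0.7953 ≈ 79.53%


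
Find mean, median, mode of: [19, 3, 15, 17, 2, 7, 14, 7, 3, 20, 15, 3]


Sorted: [2, 3, 3, 3, 7, 7, 14, 15, 15, 17, 19, 20]
Mean = 125/12
Median = 21/2
Freq: {19: 1, 3: 3, 15: 2, 17: 1, 2: 1, 7: 2, 14: 1, 20: 1}
Mode: [3]

Mean=125/12, Median=21/2, Mode=3


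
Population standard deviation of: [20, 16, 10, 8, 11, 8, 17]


Mean = 90/7
  (20-90/7)²=2500/49
  (16-90/7)²=484/49
  (10-90/7)²=400/49
  (8-90/7)²=1156/49
  (11-90/7)²=169/49
  (8-90/7)²=1156/49
  (17-90/7)²=841/49
Σ(x-μ)² = 958/7
σ² = (958/7)/7 = 958/49

σ = √(958/49) ≈ 4.4217


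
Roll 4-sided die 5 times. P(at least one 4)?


P(no 4)^5 = (3/4)^5 = 243/1024
P(≥1) = 1 - 243/1024 = 781/1024

P = 781/1024 ≈ 76.27%


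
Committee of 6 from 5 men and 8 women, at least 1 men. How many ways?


Count by #men:
  1M,5W: C(5,1)×C(8,5)=280
  2M,4W: C(5,2)×C(8,4)=700
  3M,3W: C(5,3)×C(8,3)=560
  4M,2W: C(5,4)×C(8,2)=140
  5M,1W: C(5,5)×C(8,1)=8
Total = 1688

1688


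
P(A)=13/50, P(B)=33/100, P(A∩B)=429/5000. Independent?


P(A)×P(B) = 429/5000
P(A∩B) = 429/5000
Equal ✓ → Independent

Yes, independent


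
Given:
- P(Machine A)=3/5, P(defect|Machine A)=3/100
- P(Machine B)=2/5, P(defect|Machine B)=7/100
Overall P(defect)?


P(B) = Σ P(B|Aᵢ)×P(Aᵢ)
  3/100×3/5 = 9/500
  7/100×2/5 = 7/250
Sum = 23/500

P(defect) = 23/500 ≈ 4.60%


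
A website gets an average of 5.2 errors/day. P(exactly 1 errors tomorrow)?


Poisson(λ=5.2): P(X=1) = e^(-λ)×λ^k/k!
= e^(-5.2) × 5.2^1 / 1!
≈ 0.005516564421 × 5.2 / 1 ≈ 0.028686

P(X=1) ≈ 0.028686 ≈ 2.87%


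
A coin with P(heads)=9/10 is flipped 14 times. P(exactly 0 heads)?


Binomial: P(X=0) = C(14,0)×p^0×(1-p)^14
= 1 × 1 × 1/100000000000000 = 1/100000000000000

P(X=0) = 1/100000000000000 ≈ 0.00%


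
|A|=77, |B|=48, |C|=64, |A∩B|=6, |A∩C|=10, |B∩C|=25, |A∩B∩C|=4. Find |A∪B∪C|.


|A∪B∪C| = 77+48+64-6-10-25+4 = 152

|A∪B∪C| = 152


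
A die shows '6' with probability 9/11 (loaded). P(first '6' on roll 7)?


Geometric: P(X=7) = (1-p)^(k-1)×p = (2/11)^6×9/11 = 576/19487171

P(X=7) = 576/19487171 ≈ 0.00%


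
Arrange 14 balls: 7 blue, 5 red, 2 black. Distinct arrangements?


14!/(7!×5!×2!) = 72072

72072


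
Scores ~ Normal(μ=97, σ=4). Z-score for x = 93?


z = (x - μ)/σ = (93 - 97)/4 = -1.0

z = -1.0


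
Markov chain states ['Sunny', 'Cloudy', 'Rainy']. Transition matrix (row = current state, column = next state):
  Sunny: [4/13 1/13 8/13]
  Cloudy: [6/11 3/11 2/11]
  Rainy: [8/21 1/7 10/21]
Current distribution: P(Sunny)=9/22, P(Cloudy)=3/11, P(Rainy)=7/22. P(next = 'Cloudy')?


P(next=Cloudy) = Σᵢ P(now=i)×P(i→Cloudy)
= 9/22×1/13 + 3/11×3/11 + 7/22×1/7
= 9/286 + 9/121 + 1/22 = 238/1573

P = 238/1573 ≈ 0.1513


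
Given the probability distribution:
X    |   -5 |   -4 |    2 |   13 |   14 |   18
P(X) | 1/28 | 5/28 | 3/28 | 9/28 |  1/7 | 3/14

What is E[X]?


E[X] = Σ x·P(X=x)
= (-5)×(1/28) + (-4)×(5/28) + (2)×(3/28) + (13)×(9/28) + (14)×(1/7) + (18)×(3/14)
= 131/14

E[X] = 131/14


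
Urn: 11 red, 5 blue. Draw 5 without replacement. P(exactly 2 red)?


Hypergeometric: C(11,2)×C(5,3)/C(16,5)
= 55×10/4368 = 275/2184

P(X=2) = 275/2184 ≈ 12.59%


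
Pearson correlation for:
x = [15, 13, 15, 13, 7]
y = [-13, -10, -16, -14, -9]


n=5, Σx=63, Σy=-62, Σxy=-810, Σx²=837, Σy²=802
r = (5×(-810) - 63×(-62))/√((5×837 - 63²)(5×802 - (-62)²))
= -144/√(216×166) = -144/√35856 ≈ -144/189.3568 ≈ -0.7605

r ≈ -0.7605


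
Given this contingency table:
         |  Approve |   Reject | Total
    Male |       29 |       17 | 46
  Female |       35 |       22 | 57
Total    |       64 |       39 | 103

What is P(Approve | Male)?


P(Approve | Male) = 29/(29+17) = 29/46

P(Approve|Male) = 29/46 ≈ 63.04%


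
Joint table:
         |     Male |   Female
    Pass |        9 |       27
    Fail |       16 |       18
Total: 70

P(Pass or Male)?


P(Pass∨Male) = P(Pass) + P(Male) - P(Pass∧Male)
= (36 + 25 - 9)/70 = 52/70 = 26/35

P = 26/35 ≈ 74.29%


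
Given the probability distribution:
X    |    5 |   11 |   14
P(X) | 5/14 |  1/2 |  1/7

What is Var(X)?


E[X] = 65/7
E[X²] = 682/7
Var(X) = E[X²] - (E[X])² = 682/7 - 4225/49 = 549/49

Var(X) = 549/49 ≈ 11.2041


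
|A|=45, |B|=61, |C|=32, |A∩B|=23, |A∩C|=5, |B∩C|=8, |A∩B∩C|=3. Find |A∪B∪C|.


|A∪B∪C| = 45+61+32-23-5-8+3 = 105

|A∪B∪C| = 105


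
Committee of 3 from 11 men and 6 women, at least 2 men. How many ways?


Count by #men:
  2M,1W: C(11,2)×C(6,1)=330
  3M,0W: C(11,3)×C(6,0)=165
Total = 495

495


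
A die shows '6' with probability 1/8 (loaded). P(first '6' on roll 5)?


Geometric: P(X=5) = (1-p)^(k-1)×p = (7/8)^4×1/8 = 2401/32768

P(X=5) = 2401/32768 ≈ 7.33%


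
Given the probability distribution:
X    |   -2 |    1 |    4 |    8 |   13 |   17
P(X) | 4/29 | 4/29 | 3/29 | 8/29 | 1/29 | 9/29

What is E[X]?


E[X] = Σ x·P(X=x)
= (-2)×(4/29) + (1)×(4/29) + (4)×(3/29) + (8)×(8/29) + (13)×(1/29) + (17)×(9/29)
= 238/29

E[X] = 238/29


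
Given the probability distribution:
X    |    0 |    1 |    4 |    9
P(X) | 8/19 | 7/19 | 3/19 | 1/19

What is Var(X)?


E[X] = 28/19
E[X²] = 136/19
Var(X) = E[X²] - (E[X])² = 136/19 - 784/361 = 1800/361

Var(X) = 1800/361 ≈ 4.9861


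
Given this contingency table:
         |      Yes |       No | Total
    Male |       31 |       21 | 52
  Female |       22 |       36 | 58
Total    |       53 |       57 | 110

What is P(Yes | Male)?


P(Yes | Male) = 31/(31+21) = 31/52

P(Yes|Male) = 31/52 ≈ 59.62%


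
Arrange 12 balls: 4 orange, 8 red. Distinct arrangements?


12!/(4!×8!) = 495

495


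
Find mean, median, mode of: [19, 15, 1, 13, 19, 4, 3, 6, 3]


Sorted: [1, 3, 3, 4, 6, 13, 15, 19, 19]
Mean = 83/9
Median = 6
Freq: {19: 2, 15: 1, 1: 1, 13: 1, 4: 1, 3: 2, 6: 1}
Mode: [3, 19]

Mean=83/9, Median=6, Mode=[3, 19]


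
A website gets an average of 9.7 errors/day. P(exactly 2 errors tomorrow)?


Poisson(λ=9.7): P(X=2) = e^(-λ)×λ^k/k!
= e^(-9.7) × 9.7^2 / 2!
≈ 6.128349505e-05 × 94.09 / 2 ≈ 0.002883

P(X=2) ≈ 0.002883 ≈ 0.29%


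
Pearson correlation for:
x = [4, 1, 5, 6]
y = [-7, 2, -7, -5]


n=4, Σx=16, Σy=-17, Σxy=-91, Σx²=78, Σy²=127
r = (4×(-91) - 16×(-17))/√((4×78 - 16²)(4×127 - (-17)²))
= -92/√(56×219) = -92/√12264 ≈ -92/110.7429 ≈ -0.8308

r ≈ -0.8308


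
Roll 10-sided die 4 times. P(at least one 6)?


P(no 6)^4 = (9/10)^4 = 6561/10000
P(≥1) = 1 - 6561/10000 = 3439/10000

P = 3439/10000 ≈ 34.39%


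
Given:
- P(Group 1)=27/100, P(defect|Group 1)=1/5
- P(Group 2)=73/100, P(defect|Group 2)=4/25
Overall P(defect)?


P(B) = Σ P(B|Aᵢ)×P(Aᵢ)
  1/5×27/100 = 27/500
  4/25×73/100 = 73/625
Sum = 427/2500

P(defect) = 427/2500 ≈ 17.08%


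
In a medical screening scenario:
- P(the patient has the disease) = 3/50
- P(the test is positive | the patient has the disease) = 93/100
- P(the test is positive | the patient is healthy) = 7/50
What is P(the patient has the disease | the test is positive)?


Using Bayes' theorem:
P(A|B) = P(B|A)·P(A) / P(B)

P(the test is positive) = 93/100 × 3/50 + 7/50 × 47/50
= 279/5000 + 329/2500 = 937/5000

P(the patient has the disease|the test is positive) = (279/5000) / (937/5000) = 279/937

P(the patient has the disease|the test is positive) = 279/937 ≈ 29.78%


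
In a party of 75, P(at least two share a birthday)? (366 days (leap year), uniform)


P(all different) = Π(366-i)/366 for i=0..74
= 0.000287
P(match) = 1 - 0.000287 = 0.999713

P ≈ 0.9997 ≈ 99.97%


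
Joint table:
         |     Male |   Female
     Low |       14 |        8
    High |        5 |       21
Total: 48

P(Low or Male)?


P(Low∨Male) = P(Low) + P(Male) - P(Low∧Male)
= (22 + 19 - 14)/48 = 27/48 = 9/16

P = 9/16 ≈ 56.25%


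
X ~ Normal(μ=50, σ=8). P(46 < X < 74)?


z₁=(46-50)/8=-0.5, z₂=(74-50)/8=3.0
P = Φ(3.0) - Φ(-0.5) = 0.998650 - 0.308538 = 0.690112 ≈ 0.6901

P(46 < X < 74) ≈ 0.6901


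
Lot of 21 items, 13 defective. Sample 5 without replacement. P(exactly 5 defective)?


Hypergeometric: C(13,5)×C(8,0)/C(21,5)
= 1287×1/20349 = 143/2261

P(X=5) = 143/2261 ≈ 6.32%


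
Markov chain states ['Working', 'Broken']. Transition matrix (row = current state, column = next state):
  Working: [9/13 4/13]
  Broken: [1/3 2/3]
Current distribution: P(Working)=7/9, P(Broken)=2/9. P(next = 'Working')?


P(next=Working) = Σᵢ P(now=i)×P(i→Working)
= 7/9×9/13 + 2/9×1/3
= 7/13 + 2/27 = 215/351

P = 215/351 ≈ 0.6125


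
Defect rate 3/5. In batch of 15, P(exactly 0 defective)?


Binomial: P(X=0) = C(15,0)×p^0×(1-p)^15
= 1 × 1 × 32768/30517578125 = 32768/30517578125

P(X=0) = 32768/30517578125 ≈ 0.00%


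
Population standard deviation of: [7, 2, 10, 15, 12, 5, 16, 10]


Mean = 77/8
  (7-77/8)²=441/64
  (2-77/8)²=3721/64
  (10-77/8)²=9/64
  (15-77/8)²=1849/64
  (12-77/8)²=361/64
  (5-77/8)²=1369/64
  (16-77/8)²=2601/64
  (10-77/8)²=9/64
Σ(x-μ)² = 1295/8
σ² = (1295/8)/8 = 1295/64

σ = √(1295/64) ≈ 4.4983


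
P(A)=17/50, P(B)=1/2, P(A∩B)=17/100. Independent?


P(A)×P(B) = 17/100
P(A∩B) = 17/100
Equal ✓ → Independent

Yes, independent


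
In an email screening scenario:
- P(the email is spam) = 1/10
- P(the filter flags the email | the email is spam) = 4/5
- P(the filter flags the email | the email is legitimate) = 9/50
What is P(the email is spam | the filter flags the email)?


Using Bayes' theorem:
P(A|B) = P(B|A)·P(A) / P(B)

P(the filter flags the email) = 4/5 × 1/10 + 9/50 × 9/10
= 2/25 + 81/500 = 121/500

P(the email is spam|the filter flags the email) = (2/25) / (121/500) = 40/121

P(the email is spam|the filter flags the email) = 40/121 ≈ 33.06%


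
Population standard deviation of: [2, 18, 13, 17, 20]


Mean = 70/5 = 14
  (2-14)²=144
  (18-14)²=16
  (13-14)²=1
  (17-14)²=9
  (20-14)²=36
Σ(x-μ)² = 206
σ² = 206/5

σ = √(206/5) ≈ 6.4187


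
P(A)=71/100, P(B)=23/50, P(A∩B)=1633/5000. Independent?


P(A)×P(B) = 1633/5000
P(A∩B) = 1633/5000
Equal ✓ → Independent

Yes, independent


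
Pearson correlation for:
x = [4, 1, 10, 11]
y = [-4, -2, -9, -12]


n=4, Σx=26, Σy=-27, Σxy=-240, Σx²=238, Σy²=245
r = (4×(-240) - 26×(-27))/√((4×238 - 26²)(4×245 - (-27)²))
= -258/√(276×251) = -258/√69276 ≈ -258/263.2033 ≈ -0.9802

r ≈ -0.9802


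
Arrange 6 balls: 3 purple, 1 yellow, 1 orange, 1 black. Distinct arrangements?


6!/(3!×1!×1!×1!) = 120

120


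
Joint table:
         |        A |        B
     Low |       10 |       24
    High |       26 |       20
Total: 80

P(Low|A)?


P(Low|A) = 10/(10+26) = 10/36 = 5/18

P = 5/18 ≈ 27.78%


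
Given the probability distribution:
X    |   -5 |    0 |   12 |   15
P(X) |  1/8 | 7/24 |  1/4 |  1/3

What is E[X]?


E[X] = Σ x·P(X=x)
= (-5)×(1/8) + (0)×(7/24) + (12)×(1/4) + (15)×(1/3)
= 59/8

E[X] = 59/8


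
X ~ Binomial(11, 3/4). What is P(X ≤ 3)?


P(X ≤ 3) = Σ P(X=i) for i=0..3
P(X=0) = 1/4194304
P(X=1) = 33/4194304
P(X=2) = 495/4194304
P(X=3) = 4455/4194304
Sum = 623/524288

P(X ≤ 3) = 623/524288 ≈ 0.12%


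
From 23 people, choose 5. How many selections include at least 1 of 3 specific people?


Complement: C(23,5) - C(20,5) = 33649 - 15504 = 18145

18145


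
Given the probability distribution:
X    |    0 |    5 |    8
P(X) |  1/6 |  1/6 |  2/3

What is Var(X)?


E[X] = 37/6
E[X²] = 281/6
Var(X) = E[X²] - (E[X])² = 281/6 - 1369/36 = 317/36

Var(X) = 317/36 ≈ 8.8056


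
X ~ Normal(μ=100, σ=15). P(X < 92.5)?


z = (92.5-100)/15 = -0.5
P(Z < -0.5) = 0.3085

P(X < 92.5) ≈ 0.3085


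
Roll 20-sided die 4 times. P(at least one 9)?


P(no 9)^4 = (19/20)^4 = 130321/160000
P(≥1) = 1 - 130321/160000 = 29679/160000

P = 29679/160000 ≈ 18.55%


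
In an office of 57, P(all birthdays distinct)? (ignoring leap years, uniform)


P(all different) = Π(365-i)/365 for i=0..56
= (365/365)×(364/365)×...×(309/365)
= 0.009878

P ≈ 0.0099 ≈ 0.99%


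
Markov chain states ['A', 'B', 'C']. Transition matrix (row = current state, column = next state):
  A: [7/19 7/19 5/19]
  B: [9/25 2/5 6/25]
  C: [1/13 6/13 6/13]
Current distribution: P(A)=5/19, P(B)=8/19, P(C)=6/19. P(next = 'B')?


P(next=B) = Σᵢ P(now=i)×P(i→B)
= 5/19×7/19 + 8/19×2/5 + 6/19×6/13
= 35/361 + 16/95 + 36/247 = 9647/23465

P = 9647/23465 ≈ 0.4111


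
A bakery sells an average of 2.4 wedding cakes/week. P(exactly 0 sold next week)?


Poisson(λ=2.4): P(X=0) = e^(-λ)×λ^k/k!
= e^(-2.4) × 2.4^0 / 0!
≈ 0.09071795329 × 1 / 1 ≈ 0.090718

P(X=0) ≈ 0.090718 ≈ 9.07%


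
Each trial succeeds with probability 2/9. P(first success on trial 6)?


Geometric: P(X=6) = (1-p)^(k-1)×p = (7/9)^5×2/9 = 33614/531441

P(X=6) = 33614/531441 ≈ 6.33%


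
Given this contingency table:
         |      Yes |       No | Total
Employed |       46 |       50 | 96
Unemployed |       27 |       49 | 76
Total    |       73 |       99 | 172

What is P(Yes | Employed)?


P(Yes | Employed) = 46/(46+50) = 46/96 = 23/48

P(Yes|Employed) = 23/48 ≈ 47.92%


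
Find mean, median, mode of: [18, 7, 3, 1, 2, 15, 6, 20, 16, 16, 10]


Sorted: [1, 2, 3, 6, 7, 10, 15, 16, 16, 18, 20]
Mean = 114/11
Median = 10
Freq: {18: 1, 7: 1, 3: 1, 1: 1, 2: 1, 15: 1, 6: 1, 20: 1, 16: 2, 10: 1}
Mode: [16]

Mean=114/11, Median=10, Mode=16


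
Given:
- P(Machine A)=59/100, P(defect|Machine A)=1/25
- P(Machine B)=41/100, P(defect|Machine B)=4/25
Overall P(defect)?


P(B) = Σ P(B|Aᵢ)×P(Aᵢ)
  1/25×59/100 = 59/2500
  4/25×41/100 = 41/625
Sum = 223/2500

P(defect) = 223/2500 ≈ 8.92%


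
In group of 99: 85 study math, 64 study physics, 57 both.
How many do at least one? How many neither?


|A∪B| = 85+64-57 = 92
Neither = 99-92 = 7

At least one: 92; Neither: 7


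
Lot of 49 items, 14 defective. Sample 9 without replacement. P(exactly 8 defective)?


Hypergeometric: C(14,8)×C(35,1)/C(49,9)
= 3003×35/2054455634 = 195/3811606

P(X=8) = 195/3811606 ≈ 0.01%


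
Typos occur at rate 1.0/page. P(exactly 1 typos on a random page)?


Poisson(λ=1.0): P(X=1) = e^(-λ)×λ^k/k!
= e^(-1.0) × 1.0^1 / 1!
≈ 0.3678794412 × 1 / 1 ≈ 0.367879

P(X=1) ≈ 0.367879 ≈ 36.79%


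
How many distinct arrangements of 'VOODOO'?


Letters: 6, freq: {'V': 1, 'O': 4, 'D': 1}
6!/(1!×4!×1!) = 720/24 = 30

30


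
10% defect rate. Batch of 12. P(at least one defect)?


P(all good) = (9/10)^12 = 282429536481/1000000000000
P(≥1 defect) = 717570463519/1000000000000

P = 717570463519/1000000000000 ≈ 71.76%


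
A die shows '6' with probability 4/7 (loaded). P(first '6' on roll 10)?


Geometric: P(X=10) = (1-p)^(k-1)×p = (3/7)^9×4/7 = 78732/282475249

P(X=10) = 78732/282475249 ≈ 0.03%


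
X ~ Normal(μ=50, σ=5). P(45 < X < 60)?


z₁=(45-50)/5=-1.0, z₂=(60-50)/5=2.0
P = Φ(2.0) - Φ(-1.0) = 0.977250 - 0.158655 = 0.818595 ≈ 0.8186

P(45 < X < 60) ≈ 0.8186


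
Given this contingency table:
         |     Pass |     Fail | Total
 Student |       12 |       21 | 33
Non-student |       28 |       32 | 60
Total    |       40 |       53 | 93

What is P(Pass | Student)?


P(Pass | Student) = 12/(12+21) = 12/33 = 4/11

P(Pass|Student) = 4/11 ≈ 36.36%


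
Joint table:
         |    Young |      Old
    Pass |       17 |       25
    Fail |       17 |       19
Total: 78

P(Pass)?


P(Pass) = (17+25)/78 = 42/78 = 7/13

P(Pass) = 7/13 ≈ 53.85%


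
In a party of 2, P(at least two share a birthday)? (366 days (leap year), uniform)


P(all different) = Π(366-i)/366 for i=0..1
= 0.997268
P(match) = 1 - 0.997268 = 0.002732

P ≈ 0.0027 ≈ 0.27%


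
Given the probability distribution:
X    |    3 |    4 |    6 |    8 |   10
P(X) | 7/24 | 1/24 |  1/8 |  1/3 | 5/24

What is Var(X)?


E[X] = 157/24
E[X²] = 1199/24
Var(X) = E[X²] - (E[X])² = 1199/24 - 24649/576 = 4127/576

Var(X) = 4127/576 ≈ 7.1649


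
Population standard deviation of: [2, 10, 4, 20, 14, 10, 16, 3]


Mean = 79/8
  (2-79/8)²=3969/64
  (10-79/8)²=1/64
  (4-79/8)²=2209/64
  (20-79/8)²=6561/64
  (14-79/8)²=1089/64
  (10-79/8)²=1/64
  (16-79/8)²=2401/64
  (3-79/8)²=3025/64
Σ(x-μ)² = 2407/8
σ² = (2407/8)/8 = 2407/64

σ = √(2407/64) ≈ 6.1326


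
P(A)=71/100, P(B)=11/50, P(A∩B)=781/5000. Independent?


P(A)×P(B) = 781/5000
P(A∩B) = 781/5000
Equal ✓ → Independent

Yes, independent


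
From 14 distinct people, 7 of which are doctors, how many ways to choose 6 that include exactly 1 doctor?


Choose 1 of the 7 doctors and 5 of the other 7 people:
C(7,1)×C(7,5) = 7×21 = 147

147


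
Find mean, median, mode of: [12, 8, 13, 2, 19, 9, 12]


Sorted: [2, 8, 9, 12, 12, 13, 19]
Mean = 75/7
Median = 12
Freq: {12: 2, 8: 1, 13: 1, 2: 1, 19: 1, 9: 1}
Mode: [12]

Mean=75/7, Median=12, Mode=12


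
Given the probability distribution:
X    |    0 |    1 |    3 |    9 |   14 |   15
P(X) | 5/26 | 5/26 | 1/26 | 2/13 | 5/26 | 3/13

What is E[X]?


E[X] = Σ x·P(X=x)
= (0)×(5/26) + (1)×(5/26) + (3)×(1/26) + (9)×(2/13) + (14)×(5/26) + (15)×(3/13)
= 102/13

E[X] = 102/13


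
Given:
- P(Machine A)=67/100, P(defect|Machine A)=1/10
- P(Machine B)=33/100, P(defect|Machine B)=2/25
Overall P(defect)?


P(B) = Σ P(B|Aᵢ)×P(Aᵢ)
  1/10×67/100 = 67/1000
  2/25×33/100 = 33/1250
Sum = 467/5000

P(defect) = 467/5000 ≈ 9.34%


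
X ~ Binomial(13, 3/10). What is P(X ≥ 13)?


P(X ≥ 13) = Σ P(X=i) for i=13..13
P(X=13) = 1594323/10000000000000
Sum = 1594323/10000000000000

P(X ≥ 13) = 1594323/10000000000000 ≈ 0.00%


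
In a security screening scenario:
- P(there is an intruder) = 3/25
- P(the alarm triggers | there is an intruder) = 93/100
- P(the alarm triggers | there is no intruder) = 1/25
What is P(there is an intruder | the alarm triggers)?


Using Bayes' theorem:
P(A|B) = P(B|A)·P(A) / P(B)

P(the alarm triggers) = 93/100 × 3/25 + 1/25 × 22/25
= 279/2500 + 22/625 = 367/2500

P(there is an intruder|the alarm triggers) = (279/2500) / (367/2500) = 279/367

P(there is an intruder|the alarm triggers) = 279/367 ≈ 76.02%


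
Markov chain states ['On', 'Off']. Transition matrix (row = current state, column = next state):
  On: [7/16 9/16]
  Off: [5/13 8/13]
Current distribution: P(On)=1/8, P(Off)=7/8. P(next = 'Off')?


P(next=Off) = Σᵢ P(now=i)×P(i→Off)
= 1/8×9/16 + 7/8×8/13
= 9/128 + 7/13 = 1013/1664

P = 1013/1664 ≈ 0.6088


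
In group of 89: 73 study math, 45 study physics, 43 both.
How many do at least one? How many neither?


|A∪B| = 73+45-43 = 75
Neither = 89-75 = 14

At least one: 75; Neither: 14


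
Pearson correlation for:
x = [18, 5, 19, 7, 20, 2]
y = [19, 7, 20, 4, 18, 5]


n=6, Σx=71, Σy=73, Σxy=1155, Σx²=1163, Σy²=1175
r = (6×1155 - 71×73)/√((6×1163 - 71²)(6×1175 - 73²))
= 1747/√(1937×1721) = 1747/√3333577 ≈ 1747/1825.8086 ≈ 0.9568

r ≈ 0.9568


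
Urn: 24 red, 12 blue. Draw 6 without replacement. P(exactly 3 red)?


Hypergeometric: C(24,3)×C(12,3)/C(36,6)
= 2024×220/1947792 = 2530/11067

P(X=3) = 2530/11067 ≈ 22.86%


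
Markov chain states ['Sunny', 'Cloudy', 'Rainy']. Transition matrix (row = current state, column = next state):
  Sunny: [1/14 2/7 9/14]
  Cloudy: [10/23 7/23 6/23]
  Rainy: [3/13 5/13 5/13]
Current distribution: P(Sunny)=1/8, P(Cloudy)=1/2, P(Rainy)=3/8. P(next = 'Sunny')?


P(next=Sunny) = Σᵢ P(now=i)×P(i→Sunny)
= 1/8×1/14 + 1/2×10/23 + 3/8×3/13
= 1/112 + 5/23 + 9/104 = 10477/33488

P = 10477/33488 ≈ 0.3129


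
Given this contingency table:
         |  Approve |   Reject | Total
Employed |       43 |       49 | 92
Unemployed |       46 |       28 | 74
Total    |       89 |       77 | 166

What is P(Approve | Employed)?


P(Approve | Employed) = 43/(43+49) = 43/92

P(Approve|Employed) = 43/92 ≈ 46.74%


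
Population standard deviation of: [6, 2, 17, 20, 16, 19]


Mean = 80/6 = 40/3
  (6-40/3)²=484/9
  (2-40/3)²=1156/9
  (17-40/3)²=121/9
  (20-40/3)²=400/9
  (16-40/3)²=64/9
  (19-40/3)²=289/9
Σ(x-μ)² = 838/3
σ² = (838/3)/6 = 419/9

σ = √(419/9) ≈ 6.8232


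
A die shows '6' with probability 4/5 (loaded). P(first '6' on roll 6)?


Geometric: P(X=6) = (1-p)^(k-1)×p = (1/5)^5×4/5 = 4/15625

P(X=6) = 4/15625 ≈ 0.03%


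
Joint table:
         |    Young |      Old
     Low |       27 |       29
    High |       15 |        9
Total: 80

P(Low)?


P(Low) = (27+29)/80 = 56/80 = 7/10

P(Low) = 7/10 ≈ 70.00%


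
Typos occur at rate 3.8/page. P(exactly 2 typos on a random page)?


Poisson(λ=3.8): P(X=2) = e^(-λ)×λ^k/k!
= e^(-3.8) × 3.8^2 / 2!
≈ 0.02237077186 × 14.44 / 2 ≈ 0.161517

P(X=2) ≈ 0.161517 ≈ 16.15%


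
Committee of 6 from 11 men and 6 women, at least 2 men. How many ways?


Count by #men:
  2M,4W: C(11,2)×C(6,4)=825
  3M,3W: C(11,3)×C(6,3)=3300
  4M,2W: C(11,4)×C(6,2)=4950
  5M,1W: C(11,5)×C(6,1)=2772
  6M,0W: C(11,6)×C(6,0)=462
Total = 12309

12309


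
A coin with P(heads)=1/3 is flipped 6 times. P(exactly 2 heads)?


Binomial: P(X=2) = C(6,2)×p^2×(1-p)^4
= 15 × 1/9 × 16/81 = 80/243

P(X=2) = 80/243 ≈ 32.92%


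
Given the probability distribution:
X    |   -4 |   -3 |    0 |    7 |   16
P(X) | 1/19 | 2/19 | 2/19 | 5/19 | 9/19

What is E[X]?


E[X] = Σ x·P(X=x)
= (-4)×(1/19) + (-3)×(2/19) + (0)×(2/19) + (7)×(5/19) + (16)×(9/19)
= 169/19

E[X] = 169/19


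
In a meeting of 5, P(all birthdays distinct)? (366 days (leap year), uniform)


P(all different) = Π(366-i)/366 for i=0..4
= (366/366)×(365/366)×...×(362/366)
= 0.972938

P ≈ 0.9729 ≈ 97.29%


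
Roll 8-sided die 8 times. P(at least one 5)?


P(no 5)^8 = (7/8)^8 = 5764801/16777216
P(≥1) = 1 - 5764801/16777216 = 11012415/16777216

P = 11012415/16777216 ≈ 65.64%


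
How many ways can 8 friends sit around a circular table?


Circular arrangements of 8 distinct objects: fix one position to break rotational symmetry.
(n-1)! = 7! = 5040

5040


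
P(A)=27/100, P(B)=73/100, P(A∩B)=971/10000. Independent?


P(A)×P(B) = 1971/10000
P(A∩B) = 971/10000
Not equal → NOT independent

No, not independent


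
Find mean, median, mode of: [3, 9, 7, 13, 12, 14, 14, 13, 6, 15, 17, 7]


Sorted: [3, 6, 7, 7, 9, 12, 13, 13, 14, 14, 15, 17]
Mean = 130/12 = 65/6
Median = 25/2
Freq: {3: 1, 9: 1, 7: 2, 13: 2, 12: 1, 14: 2, 6: 1, 15: 1, 17: 1}
Mode: [7, 13, 14]

Mean=65/6, Median=25/2, Mode=[7, 13, 14]


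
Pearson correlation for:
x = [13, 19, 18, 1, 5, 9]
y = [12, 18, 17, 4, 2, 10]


n=6, Σx=65, Σy=63, Σxy=908, Σx²=961, Σy²=877
r = (6×908 - 65×63)/√((6×961 - 65²)(6×877 - 63²))
= 1353/√(1541×1293) = 1353/√1992513 ≈ 1353/1411.5640 ≈ 0.9585

r ≈ 0.9585


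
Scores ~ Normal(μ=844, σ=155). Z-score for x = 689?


z = (x - μ)/σ = (689 - 844)/155 = -1.0

z = -1.0


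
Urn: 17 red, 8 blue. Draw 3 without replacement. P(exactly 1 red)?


Hypergeometric: C(17,1)×C(8,2)/C(25,3)
= 17×28/2300 = 119/575

P(X=1) = 119/575 ≈ 20.70%


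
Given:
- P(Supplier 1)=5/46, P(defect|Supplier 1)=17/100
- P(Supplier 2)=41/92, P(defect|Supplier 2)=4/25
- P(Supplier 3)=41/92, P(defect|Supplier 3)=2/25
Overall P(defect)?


P(B) = Σ P(B|Aᵢ)×P(Aᵢ)
  17/100×5/46 = 17/920
  4/25×41/92 = 41/575
  2/25×41/92 = 41/1150
Sum = 577/4600

P(defect) = 577/4600 ≈ 12.54%


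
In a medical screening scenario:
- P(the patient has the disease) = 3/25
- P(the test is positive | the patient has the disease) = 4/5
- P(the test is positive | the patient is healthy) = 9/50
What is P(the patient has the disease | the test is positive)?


Using Bayes' theorem:
P(A|B) = P(B|A)·P(A) / P(B)

P(the test is positive) = 4/5 × 3/25 + 9/50 × 22/25
= 12/125 + 99/625 = 159/625

P(the patient has the disease|the test is positive) = (12/125) / (159/625) = 20/53

P(the patient has the disease|the test is positive) = 20/53 ≈ 37.74%


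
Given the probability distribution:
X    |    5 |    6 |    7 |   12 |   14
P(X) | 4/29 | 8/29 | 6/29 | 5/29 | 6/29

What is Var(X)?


E[X] = 254/29
E[X²] = 2578/29
Var(X) = E[X²] - (E[X])² = 2578/29 - 64516/841 = 10246/841

Var(X) = 10246/841 ≈ 12.1831


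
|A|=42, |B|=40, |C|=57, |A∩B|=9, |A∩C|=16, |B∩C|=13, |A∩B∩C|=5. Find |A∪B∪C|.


|A∪B∪C| = 42+40+57-9-16-13+5 = 106

|A∪B∪C| = 106


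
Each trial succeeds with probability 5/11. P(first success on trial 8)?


Geometric: P(X=8) = (1-p)^(k-1)×p = (6/11)^7×5/11 = 1399680/214358881

P(X=8) = 1399680/214358881 ≈ 0.65%


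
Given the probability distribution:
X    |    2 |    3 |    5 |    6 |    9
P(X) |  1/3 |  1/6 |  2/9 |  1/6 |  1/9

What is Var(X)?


E[X] = 77/18
E[X²] = 421/18
Var(X) = E[X²] - (E[X])² = 421/18 - 5929/324 = 1649/324

Var(X) = 1649/324 ≈ 5.0895


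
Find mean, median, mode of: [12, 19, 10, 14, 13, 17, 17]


Sorted: [10, 12, 13, 14, 17, 17, 19]
Mean = 102/7
Median = 14
Freq: {12: 1, 19: 1, 10: 1, 14: 1, 13: 1, 17: 2}
Mode: [17]

Mean=102/7, Median=14, Mode=17


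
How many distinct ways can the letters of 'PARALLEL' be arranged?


Letters: 8, freq: {'P': 1, 'A': 2, 'R': 1, 'L': 3, 'E': 1}
8!/(1!×2!×1!×3!×1!) = 40320/12 = 3360

3360


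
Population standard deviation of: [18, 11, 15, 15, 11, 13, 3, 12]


Mean = 98/8 = 49/4
  (18-49/4)²=529/16
  (11-49/4)²=25/16
  (15-49/4)²=121/16
  (15-49/4)²=121/16
  (11-49/4)²=25/16
  (13-49/4)²=9/16
  (3-49/4)²=1369/16
  (12-49/4)²=1/16
Σ(x-μ)² = 275/2
σ² = (275/2)/8 = 275/16

σ = √(275/16) ≈ 4.1458


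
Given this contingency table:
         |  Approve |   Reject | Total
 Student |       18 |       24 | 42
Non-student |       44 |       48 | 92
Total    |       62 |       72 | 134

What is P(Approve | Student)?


P(Approve | Student) = 18/(18+24) = 18/42 = 3/7

P(Approve|Student) = 3/7 ≈ 42.86%


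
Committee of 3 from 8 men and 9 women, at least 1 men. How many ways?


Count by #men:
  1M,2W: C(8,1)×C(9,2)=288
  2M,1W: C(8,2)×C(9,1)=252
  3M,0W: C(8,3)×C(9,0)=56
Total = 596

596


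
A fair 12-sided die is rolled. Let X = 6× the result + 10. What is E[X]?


E[die] = (1+12)/2 = 13/2
E[X] = 6×13/2 + 10 = 49

E[X] = 49


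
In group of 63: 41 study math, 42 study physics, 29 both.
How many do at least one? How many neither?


|A∪B| = 41+42-29 = 54
Neither = 63-54 = 9

At least one: 54; Neither: 9


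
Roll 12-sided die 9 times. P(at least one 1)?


P(no 1)^9 = (11/12)^9 = 2357947691/5159780352
P(≥1) = 1 - 2357947691/5159780352 = 2801832661/5159780352

P = 2801832661/5159780352 ≈ 54.30%


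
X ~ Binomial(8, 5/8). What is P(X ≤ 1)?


P(X ≤ 1) = Σ P(X=i) for i=0..1
P(X=0) = 6561/16777216
P(X=1) = 10935/2097152
Sum = 94041/16777216

P(X ≤ 1) = 94041/16777216 ≈ 0.56%


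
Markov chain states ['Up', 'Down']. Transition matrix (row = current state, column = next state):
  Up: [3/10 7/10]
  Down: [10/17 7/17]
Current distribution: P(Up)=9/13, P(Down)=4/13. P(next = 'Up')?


P(next=Up) = Σᵢ P(now=i)×P(i→Up)
= 9/13×3/10 + 4/13×10/17
= 27/130 + 40/221 = 859/2210

P = 859/2210 ≈ 0.3887
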